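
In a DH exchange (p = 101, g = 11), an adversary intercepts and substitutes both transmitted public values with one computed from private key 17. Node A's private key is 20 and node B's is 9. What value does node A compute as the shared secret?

95

Node A receives an adversary's public value M = 11^17 mod 101 instead of the honest one.
11^1 ≡ 11 (mod 101)
11^2 = (11^1)^2 ≡ 11^2 = 121 ≡ 20 (mod 101)
11^4 = (11^2)^2 ≡ 20^2 = 400 ≡ 97 (mod 101)
11^8 = (11^4)^2 ≡ 97^2 = 9409 ≡ 16 (mod 101)
11^16 = (11^8)^2 ≡ 16^2 = 256 ≡ 54 (mod 101)
11^17 = 11^16 · 11^1 ≡ 54 · 11 ≡ 89 (mod 101).
So M = 89. Node A computes K = M^20 mod 101.
89^1 ≡ 89 (mod 101)
89^2 = (89^1)^2 ≡ 89^2 = 7921 ≡ 43 (mod 101)
89^4 = (89^2)^2 ≡ 43^2 = 1849 ≡ 31 (mod 101)
89^8 = (89^4)^2 ≡ 31^2 = 961 ≡ 52 (mod 101)
89^16 = (89^8)^2 ≡ 52^2 = 2704 ≡ 78 (mod 101)
89^20 = 89^16 · 89^4 ≡ 78 · 31 ≡ 95 (mod 101).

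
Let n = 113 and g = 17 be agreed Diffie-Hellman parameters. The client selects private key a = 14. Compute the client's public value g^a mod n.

95

Public value = 17^14 mod 113.
17^1 ≡ 17 (mod 113)
17^2 = (17^1)^2 ≡ 17^2 = 289 ≡ 63 (mod 113)
17^4 = (17^2)^2 ≡ 63^2 = 3969 ≡ 14 (mod 113)
17^8 = (17^4)^2 ≡ 14^2 = 196 ≡ 83 (mod 113)
17^14 = 17^8 · 17^4 · 17^2 ≡ 83 · 14 · 63 ≡ 95 (mod 113).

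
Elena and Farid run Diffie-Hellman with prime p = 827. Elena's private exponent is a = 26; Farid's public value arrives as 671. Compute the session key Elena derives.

235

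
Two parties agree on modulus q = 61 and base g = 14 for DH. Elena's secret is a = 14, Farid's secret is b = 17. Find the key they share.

47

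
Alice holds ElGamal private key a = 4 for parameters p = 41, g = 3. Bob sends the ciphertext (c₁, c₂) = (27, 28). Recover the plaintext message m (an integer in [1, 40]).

Shared mask s = c₁^a mod p = 27^4 mod 41.
27^1 ≡ 27 (mod 41)
27^2 = (27^1)^2 ≡ 27^2 = 729 ≡ 32 (mod 41)
27^4 = (27^2)^2 ≡ 32^2 = 1024 ≡ 40 (mod 41)
So s = 40; s⁻¹ ≡ 40 (mod 41).
m = c₂ · s⁻¹ mod 41 = 28 · 40 mod 41 = 13.

13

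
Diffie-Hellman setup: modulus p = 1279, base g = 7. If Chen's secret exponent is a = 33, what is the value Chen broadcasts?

87

Public value = 7^33 mod 1279.
7^1 ≡ 7 (mod 1279)
7^2 = (7^1)^2 ≡ 7^2 = 49 ≡ 49 (mod 1279)
7^4 = (7^2)^2 ≡ 49^2 = 2401 ≡ 1122 (mod 1279)
7^8 = (7^4)^2 ≡ 1122^2 = 1258884 ≡ 348 (mod 1279)
7^16 = (7^8)^2 ≡ 348^2 = 121104 ≡ 878 (mod 1279)
7^32 = (7^16)^2 ≡ 878^2 = 770884 ≡ 926 (mod 1279)
7^33 = 7^32 · 7^1 ≡ 926 · 7 ≡ 87 (mod 1279).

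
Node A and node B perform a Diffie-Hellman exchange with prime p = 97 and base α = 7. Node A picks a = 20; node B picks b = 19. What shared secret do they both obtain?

Node B sends B = α^b mod p = 7^19 mod 97.
7^1 ≡ 7 (mod 97)
7^2 = (7^1)^2 ≡ 7^2 = 49 ≡ 49 (mod 97)
7^4 = (7^2)^2 ≡ 49^2 = 2401 ≡ 73 (mod 97)
7^8 = (7^4)^2 ≡ 73^2 = 5329 ≡ 91 (mod 97)
7^16 = (7^8)^2 ≡ 91^2 = 8281 ≡ 36 (mod 97)
7^19 = 7^16 · 7^2 · 7^1 ≡ 36 · 49 · 7 ≡ 29 (mod 97).
So B = 29. Node A then computes K = B^a mod p = 29^20 mod 97.
29^1 ≡ 29 (mod 97)
29^2 = (29^1)^2 ≡ 29^2 = 841 ≡ 65 (mod 97)
29^4 = (29^2)^2 ≡ 65^2 = 4225 ≡ 54 (mod 97)
29^8 = (29^4)^2 ≡ 54^2 = 2916 ≡ 6 (mod 97)
29^16 = (29^8)^2 ≡ 6^2 = 36 ≡ 36 (mod 97)
29^20 = 29^16 · 29^4 ≡ 36 · 54 ≡ 4 (mod 97).

4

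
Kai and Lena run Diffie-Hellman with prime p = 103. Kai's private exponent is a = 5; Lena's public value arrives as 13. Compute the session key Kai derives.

81

Shared key K = 13^5 mod 103.
13^1 ≡ 13 (mod 103)
13^2 = (13^1)^2 ≡ 13^2 = 169 ≡ 66 (mod 103)
13^4 = (13^2)^2 ≡ 66^2 = 4356 ≡ 30 (mod 103)
13^5 = 13^4 · 13^1 ≡ 30 · 13 ≡ 81 (mod 103).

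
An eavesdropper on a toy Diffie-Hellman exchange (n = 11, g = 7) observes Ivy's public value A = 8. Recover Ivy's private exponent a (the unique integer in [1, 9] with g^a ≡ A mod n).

9

Try successive powers of 7 modulo 11:
7^1 ≡ 7
7^2 ≡ 5
7^3 ≡ 2
7^4 ≡ 3
7^5 ≡ 10
7^6 ≡ 4
7^7 ≡ 6
7^8 ≡ 9
7^9 ≡ 8
Found: a = 9.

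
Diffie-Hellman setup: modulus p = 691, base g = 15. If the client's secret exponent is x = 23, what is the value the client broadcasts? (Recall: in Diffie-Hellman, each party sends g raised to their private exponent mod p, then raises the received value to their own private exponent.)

494

Public value = 15^23 mod 691.
15^1 ≡ 15 (mod 691)
15^2 = (15^1)^2 ≡ 15^2 = 225 ≡ 225 (mod 691)
15^4 = (15^2)^2 ≡ 225^2 = 50625 ≡ 182 (mod 691)
15^8 = (15^4)^2 ≡ 182^2 = 33124 ≡ 647 (mod 691)
15^16 = (15^8)^2 ≡ 647^2 = 418609 ≡ 554 (mod 691)
15^23 = 15^16 · 15^4 · 15^2 · 15^1 ≡ 554 · 182 · 225 · 15 ≡ 494 (mod 691).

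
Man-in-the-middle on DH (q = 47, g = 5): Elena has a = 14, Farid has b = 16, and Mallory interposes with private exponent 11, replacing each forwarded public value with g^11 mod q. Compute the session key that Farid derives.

Farid receives Mallory's public value M = 5^11 mod 47 instead of the honest one.
5^1 ≡ 5 (mod 47)
5^2 = (5^1)^2 ≡ 5^2 = 25 ≡ 25 (mod 47)
5^4 = (5^2)^2 ≡ 25^2 = 625 ≡ 14 (mod 47)
5^8 = (5^4)^2 ≡ 14^2 = 196 ≡ 8 (mod 47)
5^11 = 5^8 · 5^2 · 5^1 ≡ 8 · 25 · 5 ≡ 13 (mod 47).
So M = 13. Farid computes K = M^16 mod 47.
13^1 ≡ 13 (mod 47)
13^2 = (13^1)^2 ≡ 13^2 = 169 ≡ 28 (mod 47)
13^4 = (13^2)^2 ≡ 28^2 = 784 ≡ 32 (mod 47)
13^8 = (13^4)^2 ≡ 32^2 = 1024 ≡ 37 (mod 47)
13^16 = (13^8)^2 ≡ 37^2 = 1369 ≡ 6 (mod 47)

6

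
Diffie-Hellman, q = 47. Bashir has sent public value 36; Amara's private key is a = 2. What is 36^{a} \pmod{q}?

27

Shared key K = 36^2 mod 47.
36^1 ≡ 36 (mod 47)
36^2 = (36^1)^2 ≡ 36^2 = 1296 ≡ 27 (mod 47)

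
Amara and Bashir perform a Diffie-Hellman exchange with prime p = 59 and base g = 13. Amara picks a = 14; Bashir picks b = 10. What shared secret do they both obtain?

Amara sends A = g^a mod p = 13^14 mod 59.
13^1 ≡ 13 (mod 59)
13^2 = (13^1)^2 ≡ 13^2 = 169 ≡ 51 (mod 59)
13^4 = (13^2)^2 ≡ 51^2 = 2601 ≡ 5 (mod 59)
13^8 = (13^4)^2 ≡ 5^2 = 25 ≡ 25 (mod 59)
13^14 = 13^8 · 13^4 · 13^2 ≡ 25 · 5 · 51 ≡ 3 (mod 59).
So A = 3. Bashir then computes K = A^b mod p = 3^10 mod 59.
3^1 ≡ 3 (mod 59)
3^2 = (3^1)^2 ≡ 3^2 = 9 ≡ 9 (mod 59)
3^4 = (3^2)^2 ≡ 9^2 = 81 ≡ 22 (mod 59)
3^8 = (3^4)^2 ≡ 22^2 = 484 ≡ 12 (mod 59)
3^10 = 3^8 · 3^2 ≡ 12 · 9 ≡ 49 (mod 59).

49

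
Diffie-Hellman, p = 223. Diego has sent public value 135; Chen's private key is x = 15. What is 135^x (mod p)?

Shared key K = 135^15 mod 223.
135^1 ≡ 135 (mod 223)
135^2 = (135^1)^2 ≡ 135^2 = 18225 ≡ 162 (mod 223)
135^4 = (135^2)^2 ≡ 162^2 = 26244 ≡ 153 (mod 223)
135^8 = (135^4)^2 ≡ 153^2 = 23409 ≡ 217 (mod 223)
135^15 = 135^8 · 135^4 · 135^2 · 135^1 ≡ 217 · 153 · 162 · 135 ≡ 30 (mod 223).

30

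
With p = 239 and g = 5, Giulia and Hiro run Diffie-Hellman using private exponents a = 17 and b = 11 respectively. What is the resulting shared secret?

201

Hiro sends B = g^b mod p = 5^11 mod 239.
5^1 ≡ 5 (mod 239)
5^2 = (5^1)^2 ≡ 5^2 = 25 ≡ 25 (mod 239)
5^4 = (5^2)^2 ≡ 25^2 = 625 ≡ 147 (mod 239)
5^8 = (5^4)^2 ≡ 147^2 = 21609 ≡ 99 (mod 239)
5^11 = 5^8 · 5^2 · 5^1 ≡ 99 · 25 · 5 ≡ 186 (mod 239).
So B = 186. Giulia then computes K = B^a mod p = 186^17 mod 239.
186^1 ≡ 186 (mod 239)
186^2 = (186^1)^2 ≡ 186^2 = 34596 ≡ 180 (mod 239)
186^4 = (186^2)^2 ≡ 180^2 = 32400 ≡ 135 (mod 239)
186^8 = (186^4)^2 ≡ 135^2 = 18225 ≡ 61 (mod 239)
186^16 = (186^8)^2 ≡ 61^2 = 3721 ≡ 136 (mod 239)
186^17 = 186^16 · 186^1 ≡ 136 · 186 ≡ 201 (mod 239).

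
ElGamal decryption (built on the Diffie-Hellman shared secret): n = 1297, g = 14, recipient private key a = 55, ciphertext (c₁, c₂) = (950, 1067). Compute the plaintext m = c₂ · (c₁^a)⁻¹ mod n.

737

Shared mask s = c₁^a mod n = 950^55 mod 1297.
950^1 ≡ 950 (mod 1297)
950^2 = (950^1)^2 ≡ 950^2 = 902500 ≡ 1085 (mod 1297)
950^4 = (950^2)^2 ≡ 1085^2 = 1177225 ≡ 846 (mod 1297)
950^8 = (950^4)^2 ≡ 846^2 = 715716 ≡ 1069 (mod 1297)
950^16 = (950^8)^2 ≡ 1069^2 = 1142761 ≡ 104 (mod 1297)
950^32 = (950^16)^2 ≡ 104^2 = 10816 ≡ 440 (mod 1297)
950^55 = 950^32 · 950^16 · 950^4 · 950^2 · 950^1 ≡ 440 · 104 · 846 · 1085 · 950 ≡ 950 (mod 1297).
So s = 950; s⁻¹ ≡ 228 (mod 1297).
m = c₂ · s⁻¹ mod 1297 = 1067 · 228 mod 1297 = 737.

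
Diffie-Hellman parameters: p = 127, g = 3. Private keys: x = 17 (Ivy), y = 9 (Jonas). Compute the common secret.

119

Jonas sends B = g^y mod p = 3^9 mod 127.
3^1 ≡ 3 (mod 127)
3^2 = (3^1)^2 ≡ 3^2 = 9 ≡ 9 (mod 127)
3^4 = (3^2)^2 ≡ 9^2 = 81 ≡ 81 (mod 127)
3^8 = (3^4)^2 ≡ 81^2 = 6561 ≡ 84 (mod 127)
3^9 = 3^8 · 3^1 ≡ 84 · 3 ≡ 125 (mod 127).
So B = 125. Ivy then computes K = B^x mod p = 125^17 mod 127.
125^1 ≡ 125 (mod 127)
125^2 = (125^1)^2 ≡ 125^2 = 15625 ≡ 4 (mod 127)
125^4 = (125^2)^2 ≡ 4^2 = 16 ≡ 16 (mod 127)
125^8 = (125^4)^2 ≡ 16^2 = 256 ≡ 2 (mod 127)
125^16 = (125^8)^2 ≡ 2^2 = 4 ≡ 4 (mod 127)
125^17 = 125^16 · 125^1 ≡ 4 · 125 ≡ 119 (mod 127).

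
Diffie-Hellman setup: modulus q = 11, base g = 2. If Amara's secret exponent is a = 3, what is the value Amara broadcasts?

8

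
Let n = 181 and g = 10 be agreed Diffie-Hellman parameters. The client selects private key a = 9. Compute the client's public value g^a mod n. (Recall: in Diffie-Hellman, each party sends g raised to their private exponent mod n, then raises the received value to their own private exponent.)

Public value = 10^9 mod 181.
10^1 ≡ 10 (mod 181)
10^2 = (10^1)^2 ≡ 10^2 = 100 ≡ 100 (mod 181)
10^4 = (10^2)^2 ≡ 100^2 = 10000 ≡ 45 (mod 181)
10^8 = (10^4)^2 ≡ 45^2 = 2025 ≡ 34 (mod 181)
10^9 = 10^8 · 10^1 ≡ 34 · 10 ≡ 159 (mod 181).

159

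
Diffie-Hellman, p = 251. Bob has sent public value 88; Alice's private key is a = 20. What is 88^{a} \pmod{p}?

80

Shared key K = 88^20 mod 251.
88^1 ≡ 88 (mod 251)
88^2 = (88^1)^2 ≡ 88^2 = 7744 ≡ 214 (mod 251)
88^4 = (88^2)^2 ≡ 214^2 = 45796 ≡ 114 (mod 251)
88^8 = (88^4)^2 ≡ 114^2 = 12996 ≡ 195 (mod 251)
88^16 = (88^8)^2 ≡ 195^2 = 38025 ≡ 124 (mod 251)
88^20 = 88^16 · 88^4 ≡ 124 · 114 ≡ 80 (mod 251).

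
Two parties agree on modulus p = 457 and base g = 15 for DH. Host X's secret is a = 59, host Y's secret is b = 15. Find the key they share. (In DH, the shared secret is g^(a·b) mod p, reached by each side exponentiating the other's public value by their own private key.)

183

Host Y sends B = g^b mod p = 15^15 mod 457.
15^1 ≡ 15 (mod 457)
15^2 = (15^1)^2 ≡ 15^2 = 225 ≡ 225 (mod 457)
15^4 = (15^2)^2 ≡ 225^2 = 50625 ≡ 355 (mod 457)
15^8 = (15^4)^2 ≡ 355^2 = 126025 ≡ 350 (mod 457)
15^15 = 15^8 · 15^4 · 15^2 · 15^1 ≡ 350 · 355 · 225 · 15 ≡ 93 (mod 457).
So B = 93. Host X then computes K = B^a mod p = 93^59 mod 457.
93^1 ≡ 93 (mod 457)
93^2 = (93^1)^2 ≡ 93^2 = 8649 ≡ 423 (mod 457)
93^4 = (93^2)^2 ≡ 423^2 = 178929 ≡ 242 (mod 457)
93^8 = (93^4)^2 ≡ 242^2 = 58564 ≡ 68 (mod 457)
93^16 = (93^8)^2 ≡ 68^2 = 4624 ≡ 54 (mod 457)
93^32 = (93^16)^2 ≡ 54^2 = 2916 ≡ 174 (mod 457)
93^59 = 93^32 · 93^16 · 93^8 · 93^2 · 93^1 ≡ 174 · 54 · 68 · 423 · 93 ≡ 183 (mod 457).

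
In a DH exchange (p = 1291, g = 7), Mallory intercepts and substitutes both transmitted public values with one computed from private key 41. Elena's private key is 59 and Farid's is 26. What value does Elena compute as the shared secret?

Elena receives Mallory's public value M = 7^41 mod 1291 instead of the honest one.
7^1 ≡ 7 (mod 1291)
7^2 = (7^1)^2 ≡ 7^2 = 49 ≡ 49 (mod 1291)
7^4 = (7^2)^2 ≡ 49^2 = 2401 ≡ 1110 (mod 1291)
7^8 = (7^4)^2 ≡ 1110^2 = 1232100 ≡ 486 (mod 1291)
7^16 = (7^8)^2 ≡ 486^2 = 236196 ≡ 1234 (mod 1291)
7^32 = (7^16)^2 ≡ 1234^2 = 1522756 ≡ 667 (mod 1291)
7^41 = 7^32 · 7^8 · 7^1 ≡ 667 · 486 · 7 ≡ 847 (mod 1291).
So M = 847. Elena computes K = M^59 mod 1291.
847^1 ≡ 847 (mod 1291)
847^2 = (847^1)^2 ≡ 847^2 = 717409 ≡ 904 (mod 1291)
847^4 = (847^2)^2 ≡ 904^2 = 817216 ≡ 13 (mod 1291)
847^8 = (847^4)^2 ≡ 13^2 = 169 ≡ 169 (mod 1291)
847^16 = (847^8)^2 ≡ 169^2 = 28561 ≡ 159 (mod 1291)
847^32 = (847^16)^2 ≡ 159^2 = 25281 ≡ 752 (mod 1291)
847^59 = 847^32 · 847^16 · 847^8 · 847^2 · 847^1 ≡ 752 · 159 · 169 · 904 · 847 ≡ 225 (mod 1291).

225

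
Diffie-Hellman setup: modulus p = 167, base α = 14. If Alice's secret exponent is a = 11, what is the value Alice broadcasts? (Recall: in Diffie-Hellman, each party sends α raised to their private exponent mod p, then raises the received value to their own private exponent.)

Public value = 14^11 mod 167.
14^1 ≡ 14 (mod 167)
14^2 = (14^1)^2 ≡ 14^2 = 196 ≡ 29 (mod 167)
14^4 = (14^2)^2 ≡ 29^2 = 841 ≡ 6 (mod 167)
14^8 = (14^4)^2 ≡ 6^2 = 36 ≡ 36 (mod 167)
14^11 = 14^8 · 14^2 · 14^1 ≡ 36 · 29 · 14 ≡ 87 (mod 167).

87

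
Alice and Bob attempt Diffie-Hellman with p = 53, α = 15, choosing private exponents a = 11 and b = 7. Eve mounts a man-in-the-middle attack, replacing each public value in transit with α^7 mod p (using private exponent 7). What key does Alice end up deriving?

Alice receives Eve's public value M = 15^7 mod 53 instead of the honest one.
15^1 ≡ 15 (mod 53)
15^2 = (15^1)^2 ≡ 15^2 = 225 ≡ 13 (mod 53)
15^4 = (15^2)^2 ≡ 13^2 = 169 ≡ 10 (mod 53)
15^7 = 15^4 · 15^2 · 15^1 ≡ 10 · 13 · 15 ≡ 42 (mod 53).
So M = 42. Alice computes K = M^11 mod 53.
42^1 ≡ 42 (mod 53)
42^2 = (42^1)^2 ≡ 42^2 = 1764 ≡ 15 (mod 53)
42^4 = (42^2)^2 ≡ 15^2 = 225 ≡ 13 (mod 53)
42^8 = (42^4)^2 ≡ 13^2 = 169 ≡ 10 (mod 53)
42^11 = 42^8 · 42^2 · 42^1 ≡ 10 · 15 · 42 ≡ 46 (mod 53).

46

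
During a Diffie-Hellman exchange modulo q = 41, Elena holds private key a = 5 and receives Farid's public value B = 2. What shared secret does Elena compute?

Shared key K = 2^5 mod 41.
2^1 ≡ 2 (mod 41)
2^2 = (2^1)^2 ≡ 2^2 = 4 ≡ 4 (mod 41)
2^4 = (2^2)^2 ≡ 4^2 = 16 ≡ 16 (mod 41)
2^5 = 2^4 · 2^1 ≡ 16 · 2 ≡ 32 (mod 41).

32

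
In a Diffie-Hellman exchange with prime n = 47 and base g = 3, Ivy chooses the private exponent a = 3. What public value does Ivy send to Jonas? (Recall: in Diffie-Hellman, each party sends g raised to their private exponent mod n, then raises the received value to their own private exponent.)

27

Public value = 3^3 mod 47.
3^1 ≡ 3 (mod 47)
3^2 = (3^1)^2 ≡ 3^2 = 9 ≡ 9 (mod 47)
3^3 = 3^2 · 3^1 ≡ 9 · 3 ≡ 27 (mod 47).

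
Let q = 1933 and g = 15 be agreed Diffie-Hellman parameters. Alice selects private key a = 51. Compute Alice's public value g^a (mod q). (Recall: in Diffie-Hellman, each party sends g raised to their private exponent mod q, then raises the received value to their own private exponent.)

Public value = 15^51 (mod 1933).
15^1 ≡ 15 (mod 1933)
15^2 = (15^1)^2 ≡ 15^2 = 225 ≡ 225 (mod 1933)
15^4 = (15^2)^2 ≡ 225^2 = 50625 ≡ 367 (mod 1933)
15^8 = (15^4)^2 ≡ 367^2 = 134689 ≡ 1312 (mod 1933)
15^16 = (15^8)^2 ≡ 1312^2 = 1721344 ≡ 974 (mod 1933)
15^32 = (15^16)^2 ≡ 974^2 = 948676 ≡ 1506 (mod 1933)
15^51 = 15^32 · 15^16 · 15^2 · 15^1 ≡ 1506 · 974 · 225 · 15 ≡ 1865 (mod 1933).

1865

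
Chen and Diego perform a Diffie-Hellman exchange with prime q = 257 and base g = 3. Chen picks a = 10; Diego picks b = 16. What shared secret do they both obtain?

Chen sends A = g^a mod q = 3^10 mod 257.
3^1 ≡ 3 (mod 257)
3^2 = (3^1)^2 ≡ 3^2 = 9 ≡ 9 (mod 257)
3^4 = (3^2)^2 ≡ 9^2 = 81 ≡ 81 (mod 257)
3^8 = (3^4)^2 ≡ 81^2 = 6561 ≡ 136 (mod 257)
3^10 = 3^8 · 3^2 ≡ 136 · 9 ≡ 196 (mod 257).
So A = 196. Diego then computes K = A^b mod q = 196^16 mod 257.
196^1 ≡ 196 (mod 257)
196^2 = (196^1)^2 ≡ 196^2 = 38416 ≡ 123 (mod 257)
196^4 = (196^2)^2 ≡ 123^2 = 15129 ≡ 223 (mod 257)
196^8 = (196^4)^2 ≡ 223^2 = 49729 ≡ 128 (mod 257)
196^16 = (196^8)^2 ≡ 128^2 = 16384 ≡ 193 (mod 257)

193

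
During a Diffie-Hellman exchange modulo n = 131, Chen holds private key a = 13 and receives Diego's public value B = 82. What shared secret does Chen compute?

78

Shared key K = 82^13 mod 131.
82^1 ≡ 82 (mod 131)
82^2 = (82^1)^2 ≡ 82^2 = 6724 ≡ 43 (mod 131)
82^4 = (82^2)^2 ≡ 43^2 = 1849 ≡ 15 (mod 131)
82^8 = (82^4)^2 ≡ 15^2 = 225 ≡ 94 (mod 131)
82^13 = 82^8 · 82^4 · 82^1 ≡ 94 · 15 · 82 ≡ 78 (mod 131).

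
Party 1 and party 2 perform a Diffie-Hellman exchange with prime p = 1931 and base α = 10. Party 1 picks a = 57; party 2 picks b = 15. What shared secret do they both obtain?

Party 1 sends A = α^a mod p = 10^57 mod 1931.
10^1 ≡ 10 (mod 1931)
10^2 = (10^1)^2 ≡ 10^2 = 100 ≡ 100 (mod 1931)
10^4 = (10^2)^2 ≡ 100^2 = 10000 ≡ 345 (mod 1931)
10^8 = (10^4)^2 ≡ 345^2 = 119025 ≡ 1234 (mod 1931)
10^16 = (10^8)^2 ≡ 1234^2 = 1522756 ≡ 1128 (mod 1931)
10^32 = (10^16)^2 ≡ 1128^2 = 1272384 ≡ 1786 (mod 1931)
10^57 = 10^32 · 10^16 · 10^8 · 10^1 ≡ 1786 · 1128 · 1234 · 10 ≡ 1006 (mod 1931).
So A = 1006. Party 2 then computes K = A^b mod p = 1006^15 mod 1931.
1006^1 ≡ 1006 (mod 1931)
1006^2 = (1006^1)^2 ≡ 1006^2 = 1012036 ≡ 192 (mod 1931)
1006^4 = (1006^2)^2 ≡ 192^2 = 36864 ≡ 175 (mod 1931)
1006^8 = (1006^4)^2 ≡ 175^2 = 30625 ≡ 1660 (mod 1931)
1006^15 = 1006^8 · 1006^4 · 1006^2 · 1006^1 ≡ 1660 · 175 · 192 · 1006 ≡ 1718 (mod 1931).

1718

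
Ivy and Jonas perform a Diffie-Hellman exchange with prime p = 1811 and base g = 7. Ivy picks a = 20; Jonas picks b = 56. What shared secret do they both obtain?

Jonas sends B = g^b mod p = 7^56 mod 1811.
7^1 ≡ 7 (mod 1811)
7^2 = (7^1)^2 ≡ 7^2 = 49 ≡ 49 (mod 1811)
7^4 = (7^2)^2 ≡ 49^2 = 2401 ≡ 590 (mod 1811)
7^8 = (7^4)^2 ≡ 590^2 = 348100 ≡ 388 (mod 1811)
7^16 = (7^8)^2 ≡ 388^2 = 150544 ≡ 231 (mod 1811)
7^32 = (7^16)^2 ≡ 231^2 = 53361 ≡ 842 (mod 1811)
7^56 = 7^32 · 7^16 · 7^8 ≡ 842 · 231 · 388 ≡ 595 (mod 1811).
So B = 595. Ivy then computes K = B^a mod p = 595^20 mod 1811.
595^1 ≡ 595 (mod 1811)
595^2 = (595^1)^2 ≡ 595^2 = 354025 ≡ 880 (mod 1811)
595^4 = (595^2)^2 ≡ 880^2 = 774400 ≡ 1103 (mod 1811)
595^8 = (595^4)^2 ≡ 1103^2 = 1216609 ≡ 1428 (mod 1811)
595^16 = (595^8)^2 ≡ 1428^2 = 2039184 ≡ 1809 (mod 1811)
595^20 = 595^16 · 595^4 ≡ 1809 · 1103 ≡ 1416 (mod 1811).

1416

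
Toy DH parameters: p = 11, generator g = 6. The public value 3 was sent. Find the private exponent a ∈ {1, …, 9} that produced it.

Try successive powers of 6 modulo 11:
6^1 ≡ 6
6^2 ≡ 3
Found: a = 2.

2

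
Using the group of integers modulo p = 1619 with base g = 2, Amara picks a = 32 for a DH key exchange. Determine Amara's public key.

1527

Public value = 2^32 (mod 1619).
2^1 ≡ 2 (mod 1619)
2^2 = (2^1)^2 ≡ 2^2 = 4 ≡ 4 (mod 1619)
2^4 = (2^2)^2 ≡ 4^2 = 16 ≡ 16 (mod 1619)
2^8 = (2^4)^2 ≡ 16^2 = 256 ≡ 256 (mod 1619)
2^16 = (2^8)^2 ≡ 256^2 = 65536 ≡ 776 (mod 1619)
2^32 = (2^16)^2 ≡ 776^2 = 602176 ≡ 1527 (mod 1619)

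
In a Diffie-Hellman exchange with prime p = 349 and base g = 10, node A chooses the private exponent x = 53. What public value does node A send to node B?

182

Public value = 10^53 mod 349.
10^1 ≡ 10 (mod 349)
10^2 = (10^1)^2 ≡ 10^2 = 100 ≡ 100 (mod 349)
10^4 = (10^2)^2 ≡ 100^2 = 10000 ≡ 228 (mod 349)
10^8 = (10^4)^2 ≡ 228^2 = 51984 ≡ 332 (mod 349)
10^16 = (10^8)^2 ≡ 332^2 = 110224 ≡ 289 (mod 349)
10^32 = (10^16)^2 ≡ 289^2 = 83521 ≡ 110 (mod 349)
10^53 = 10^32 · 10^16 · 10^4 · 10^1 ≡ 110 · 289 · 228 · 10 ≡ 182 (mod 349).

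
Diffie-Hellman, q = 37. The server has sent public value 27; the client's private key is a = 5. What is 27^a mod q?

Shared key K = 27^5 mod 37.
27^1 ≡ 27 (mod 37)
27^2 = (27^1)^2 ≡ 27^2 = 729 ≡ 26 (mod 37)
27^4 = (27^2)^2 ≡ 26^2 = 676 ≡ 10 (mod 37)
27^5 = 27^4 · 27^1 ≡ 10 · 27 ≡ 11 (mod 37).

11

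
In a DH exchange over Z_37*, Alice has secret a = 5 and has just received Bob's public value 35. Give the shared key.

Shared key K = 35^5 mod 37.
35^1 ≡ 35 (mod 37)
35^2 = (35^1)^2 ≡ 35^2 = 1225 ≡ 4 (mod 37)
35^4 = (35^2)^2 ≡ 4^2 = 16 ≡ 16 (mod 37)
35^5 = 35^4 · 35^1 ≡ 16 · 35 ≡ 5 (mod 37).

5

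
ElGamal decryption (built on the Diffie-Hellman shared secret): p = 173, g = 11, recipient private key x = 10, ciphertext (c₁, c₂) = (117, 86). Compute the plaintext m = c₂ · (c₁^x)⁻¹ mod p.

Shared mask s = c₁^x mod p = 117^10 mod 173.
117^1 ≡ 117 (mod 173)
117^2 = (117^1)^2 ≡ 117^2 = 13689 ≡ 22 (mod 173)
117^4 = (117^2)^2 ≡ 22^2 = 484 ≡ 138 (mod 173)
117^8 = (117^4)^2 ≡ 138^2 = 19044 ≡ 14 (mod 173)
117^10 = 117^8 · 117^2 ≡ 14 · 22 ≡ 135 (mod 173).
So s = 135; s⁻¹ ≡ 132 (mod 173).
m = c₂ · s⁻¹ mod 173 = 86 · 132 mod 173 = 107.

107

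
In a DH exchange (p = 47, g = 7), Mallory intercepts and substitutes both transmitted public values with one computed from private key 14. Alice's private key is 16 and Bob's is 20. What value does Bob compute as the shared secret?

4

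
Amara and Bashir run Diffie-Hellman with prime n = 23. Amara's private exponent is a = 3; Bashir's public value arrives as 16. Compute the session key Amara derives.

Shared key K = 16^3 mod 23.
16^1 ≡ 16 (mod 23)
16^2 = (16^1)^2 ≡ 16^2 = 256 ≡ 3 (mod 23)
16^3 = 16^2 · 16^1 ≡ 3 · 16 ≡ 2 (mod 23).

2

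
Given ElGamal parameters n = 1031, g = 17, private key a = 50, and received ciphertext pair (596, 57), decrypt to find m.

Shared mask s = c₁^a mod n = 596^50 mod 1031.
596^1 ≡ 596 (mod 1031)
596^2 = (596^1)^2 ≡ 596^2 = 355216 ≡ 552 (mod 1031)
596^4 = (596^2)^2 ≡ 552^2 = 304704 ≡ 559 (mod 1031)
596^8 = (596^4)^2 ≡ 559^2 = 312481 ≡ 88 (mod 1031)
596^16 = (596^8)^2 ≡ 88^2 = 7744 ≡ 527 (mod 1031)
596^32 = (596^16)^2 ≡ 527^2 = 277729 ≡ 390 (mod 1031)
596^50 = 596^32 · 596^16 · 596^2 ≡ 390 · 527 · 552 ≡ 289 (mod 1031).
So s = 289; s⁻¹ ≡ 132 (mod 1031).
m = c₂ · s⁻¹ mod 1031 = 57 · 132 mod 1031 = 307.

307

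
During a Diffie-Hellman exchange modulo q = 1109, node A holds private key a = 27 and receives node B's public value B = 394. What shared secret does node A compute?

Shared key K = 394^27 mod 1109.
394^1 ≡ 394 (mod 1109)
394^2 = (394^1)^2 ≡ 394^2 = 155236 ≡ 1085 (mod 1109)
394^4 = (394^2)^2 ≡ 1085^2 = 1177225 ≡ 576 (mod 1109)
394^8 = (394^4)^2 ≡ 576^2 = 331776 ≡ 185 (mod 1109)
394^16 = (394^8)^2 ≡ 185^2 = 34225 ≡ 955 (mod 1109)
394^27 = 394^16 · 394^8 · 394^2 · 394^1 ≡ 955 · 185 · 1085 · 394 ≡ 942 (mod 1109).

942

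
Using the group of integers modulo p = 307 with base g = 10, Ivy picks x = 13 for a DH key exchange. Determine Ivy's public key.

Public value = 10^13 mod 307.
10^1 ≡ 10 (mod 307)
10^2 = (10^1)^2 ≡ 10^2 = 100 ≡ 100 (mod 307)
10^4 = (10^2)^2 ≡ 100^2 = 10000 ≡ 176 (mod 307)
10^8 = (10^4)^2 ≡ 176^2 = 30976 ≡ 276 (mod 307)
10^13 = 10^8 · 10^4 · 10^1 ≡ 276 · 176 · 10 ≡ 86 (mod 307).

86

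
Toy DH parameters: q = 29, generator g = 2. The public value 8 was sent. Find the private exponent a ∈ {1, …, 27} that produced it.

Try successive powers of 2 modulo 29:
2^1 ≡ 2
2^2 ≡ 4
2^3 ≡ 8
Found: a = 3.

3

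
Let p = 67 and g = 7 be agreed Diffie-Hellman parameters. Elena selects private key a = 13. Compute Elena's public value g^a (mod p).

63

Public value = 7^13 (mod 67).
7^1 ≡ 7 (mod 67)
7^2 = (7^1)^2 ≡ 7^2 = 49 ≡ 49 (mod 67)
7^4 = (7^2)^2 ≡ 49^2 = 2401 ≡ 56 (mod 67)
7^8 = (7^4)^2 ≡ 56^2 = 3136 ≡ 54 (mod 67)
7^13 = 7^8 · 7^4 · 7^1 ≡ 54 · 56 · 7 ≡ 63 (mod 67).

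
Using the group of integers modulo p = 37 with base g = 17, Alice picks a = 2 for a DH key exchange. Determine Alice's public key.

30

Public value = 17^{2} \pmod{37}.
17^1 ≡ 17 (mod 37)
17^2 = (17^1)^2 ≡ 17^2 = 289 ≡ 30 (mod 37)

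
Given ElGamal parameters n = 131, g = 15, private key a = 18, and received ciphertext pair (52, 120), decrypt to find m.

104

Shared mask s = c₁^a mod n = 52^18 mod 131.
52^1 ≡ 52 (mod 131)
52^2 = (52^1)^2 ≡ 52^2 = 2704 ≡ 84 (mod 131)
52^4 = (52^2)^2 ≡ 84^2 = 7056 ≡ 113 (mod 131)
52^8 = (52^4)^2 ≡ 113^2 = 12769 ≡ 62 (mod 131)
52^16 = (52^8)^2 ≡ 62^2 = 3844 ≡ 45 (mod 131)
52^18 = 52^16 · 52^2 ≡ 45 · 84 ≡ 112 (mod 131).
So s = 112; s⁻¹ ≡ 62 (mod 131).
m = c₂ · s⁻¹ mod 131 = 120 · 62 mod 131 = 104.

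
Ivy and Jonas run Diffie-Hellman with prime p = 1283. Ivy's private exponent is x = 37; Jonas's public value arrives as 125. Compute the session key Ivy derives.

1078

Shared key K = 125^37 mod 1283.
125^1 ≡ 125 (mod 1283)
125^2 = (125^1)^2 ≡ 125^2 = 15625 ≡ 229 (mod 1283)
125^4 = (125^2)^2 ≡ 229^2 = 52441 ≡ 1121 (mod 1283)
125^8 = (125^4)^2 ≡ 1121^2 = 1256641 ≡ 584 (mod 1283)
125^16 = (125^8)^2 ≡ 584^2 = 341056 ≡ 1061 (mod 1283)
125^32 = (125^16)^2 ≡ 1061^2 = 1125721 ≡ 530 (mod 1283)
125^37 = 125^32 · 125^4 · 125^1 ≡ 530 · 1121 · 125 ≡ 1078 (mod 1283).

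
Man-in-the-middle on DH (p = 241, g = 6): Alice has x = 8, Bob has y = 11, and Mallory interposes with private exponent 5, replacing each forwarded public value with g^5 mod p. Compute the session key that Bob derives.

177

Bob receives Mallory's public value M = 6^5 mod 241 instead of the honest one.
6^1 ≡ 6 (mod 241)
6^2 = (6^1)^2 ≡ 6^2 = 36 ≡ 36 (mod 241)
6^4 = (6^2)^2 ≡ 36^2 = 1296 ≡ 91 (mod 241)
6^5 = 6^4 · 6^1 ≡ 91 · 6 ≡ 64 (mod 241).
So M = 64. Bob computes K = M^11 mod 241.
64^1 ≡ 64 (mod 241)
64^2 = (64^1)^2 ≡ 64^2 = 4096 ≡ 240 (mod 241)
64^4 = (64^2)^2 ≡ 240^2 = 57600 ≡ 1 (mod 241)
64^8 = (64^4)^2 ≡ 1^2 = 1 ≡ 1 (mod 241)
64^11 = 64^8 · 64^2 · 64^1 ≡ 1 · 240 · 64 ≡ 177 (mod 241).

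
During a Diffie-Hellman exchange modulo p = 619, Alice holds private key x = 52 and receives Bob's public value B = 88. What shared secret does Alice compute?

Shared key K = 88^52 mod 619.
88^1 ≡ 88 (mod 619)
88^2 = (88^1)^2 ≡ 88^2 = 7744 ≡ 316 (mod 619)
88^4 = (88^2)^2 ≡ 316^2 = 99856 ≡ 197 (mod 619)
88^8 = (88^4)^2 ≡ 197^2 = 38809 ≡ 431 (mod 619)
88^16 = (88^8)^2 ≡ 431^2 = 185761 ≡ 61 (mod 619)
88^32 = (88^16)^2 ≡ 61^2 = 3721 ≡ 7 (mod 619)
88^52 = 88^32 · 88^16 · 88^4 ≡ 7 · 61 · 197 ≡ 554 (mod 619).

554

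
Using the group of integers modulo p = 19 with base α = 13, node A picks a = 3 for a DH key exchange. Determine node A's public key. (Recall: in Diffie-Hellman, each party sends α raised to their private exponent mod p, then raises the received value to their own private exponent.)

12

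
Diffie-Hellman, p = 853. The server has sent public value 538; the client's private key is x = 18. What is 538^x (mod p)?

Shared key K = 538^18 mod 853.
538^1 ≡ 538 (mod 853)
538^2 = (538^1)^2 ≡ 538^2 = 289444 ≡ 277 (mod 853)
538^4 = (538^2)^2 ≡ 277^2 = 76729 ≡ 812 (mod 853)
538^8 = (538^4)^2 ≡ 812^2 = 659344 ≡ 828 (mod 853)
538^16 = (538^8)^2 ≡ 828^2 = 685584 ≡ 625 (mod 853)
538^18 = 538^16 · 538^2 ≡ 625 · 277 ≡ 819 (mod 853).

819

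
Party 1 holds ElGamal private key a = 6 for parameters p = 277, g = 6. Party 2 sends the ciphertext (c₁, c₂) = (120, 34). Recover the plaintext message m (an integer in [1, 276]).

Shared mask s = c₁^a mod p = 120^6 mod 277.
120^1 ≡ 120 (mod 277)
120^2 = (120^1)^2 ≡ 120^2 = 14400 ≡ 273 (mod 277)
120^4 = (120^2)^2 ≡ 273^2 = 74529 ≡ 16 (mod 277)
120^6 = 120^4 · 120^2 ≡ 16 · 273 ≡ 213 (mod 277).
So s = 213; s⁻¹ ≡ 264 (mod 277).
m = c₂ · s⁻¹ mod 277 = 34 · 264 mod 277 = 112.

112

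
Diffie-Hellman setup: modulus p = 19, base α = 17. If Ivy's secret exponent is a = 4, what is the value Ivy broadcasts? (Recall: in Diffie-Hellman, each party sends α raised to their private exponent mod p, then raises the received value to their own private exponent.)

16

Public value = 17^4 (mod 19).
17^1 ≡ 17 (mod 19)
17^2 = (17^1)^2 ≡ 17^2 = 289 ≡ 4 (mod 19)
17^4 = (17^2)^2 ≡ 4^2 = 16 ≡ 16 (mod 19)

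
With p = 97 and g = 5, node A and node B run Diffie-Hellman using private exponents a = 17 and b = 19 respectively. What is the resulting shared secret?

10

Node B sends B = g^b mod p = 5^19 mod 97.
5^1 ≡ 5 (mod 97)
5^2 = (5^1)^2 ≡ 5^2 = 25 ≡ 25 (mod 97)
5^4 = (5^2)^2 ≡ 25^2 = 625 ≡ 43 (mod 97)
5^8 = (5^4)^2 ≡ 43^2 = 1849 ≡ 6 (mod 97)
5^16 = (5^8)^2 ≡ 6^2 = 36 ≡ 36 (mod 97)
5^19 = 5^16 · 5^2 · 5^1 ≡ 36 · 25 · 5 ≡ 38 (mod 97).
So B = 38. Node A then computes K = B^a mod p = 38^17 mod 97.
38^1 ≡ 38 (mod 97)
38^2 = (38^1)^2 ≡ 38^2 = 1444 ≡ 86 (mod 97)
38^4 = (38^2)^2 ≡ 86^2 = 7396 ≡ 24 (mod 97)
38^8 = (38^4)^2 ≡ 24^2 = 576 ≡ 91 (mod 97)
38^16 = (38^8)^2 ≡ 91^2 = 8281 ≡ 36 (mod 97)
38^17 = 38^16 · 38^1 ≡ 36 · 38 ≡ 10 (mod 97).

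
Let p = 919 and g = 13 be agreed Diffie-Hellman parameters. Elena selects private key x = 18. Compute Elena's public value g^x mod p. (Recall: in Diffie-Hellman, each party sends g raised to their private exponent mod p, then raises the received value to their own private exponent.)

Public value = 13^18 mod 919.
13^1 ≡ 13 (mod 919)
13^2 = (13^1)^2 ≡ 13^2 = 169 ≡ 169 (mod 919)
13^4 = (13^2)^2 ≡ 169^2 = 28561 ≡ 72 (mod 919)
13^8 = (13^4)^2 ≡ 72^2 = 5184 ≡ 589 (mod 919)
13^16 = (13^8)^2 ≡ 589^2 = 346921 ≡ 458 (mod 919)
13^18 = 13^16 · 13^2 ≡ 458 · 169 ≡ 206 (mod 919).

206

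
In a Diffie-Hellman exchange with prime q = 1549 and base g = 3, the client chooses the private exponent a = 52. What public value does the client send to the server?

930

Public value = 3^52 mod 1549.
3^1 ≡ 3 (mod 1549)
3^2 = (3^1)^2 ≡ 3^2 = 9 ≡ 9 (mod 1549)
3^4 = (3^2)^2 ≡ 9^2 = 81 ≡ 81 (mod 1549)
3^8 = (3^4)^2 ≡ 81^2 = 6561 ≡ 365 (mod 1549)
3^16 = (3^8)^2 ≡ 365^2 = 133225 ≡ 11 (mod 1549)
3^32 = (3^16)^2 ≡ 11^2 = 121 ≡ 121 (mod 1549)
3^52 = 3^32 · 3^16 · 3^4 ≡ 121 · 11 · 81 ≡ 930 (mod 1549).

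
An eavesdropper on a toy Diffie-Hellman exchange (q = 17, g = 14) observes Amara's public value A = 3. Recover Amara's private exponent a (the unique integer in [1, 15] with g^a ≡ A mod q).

Try successive powers of 14 modulo 17:
14^1 ≡ 14
14^2 ≡ 9
14^3 ≡ 7
14^4 ≡ 13
14^5 ≡ 12
14^6 ≡ 15
14^7 ≡ 6
14^8 ≡ 16
14^9 ≡ 3
Found: a = 9.

9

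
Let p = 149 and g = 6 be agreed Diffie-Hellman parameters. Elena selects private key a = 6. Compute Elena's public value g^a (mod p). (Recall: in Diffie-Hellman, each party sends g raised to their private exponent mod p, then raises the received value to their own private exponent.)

19

Public value = 6^6 (mod 149).
6^1 ≡ 6 (mod 149)
6^2 = (6^1)^2 ≡ 6^2 = 36 ≡ 36 (mod 149)
6^4 = (6^2)^2 ≡ 36^2 = 1296 ≡ 104 (mod 149)
6^6 = 6^4 · 6^2 ≡ 104 · 36 ≡ 19 (mod 149).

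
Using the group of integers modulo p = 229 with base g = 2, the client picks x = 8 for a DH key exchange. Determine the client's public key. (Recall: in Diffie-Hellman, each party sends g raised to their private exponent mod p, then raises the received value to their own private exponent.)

Public value = 2^{8} \pmod{229}.
2^1 ≡ 2 (mod 229)
2^2 = (2^1)^2 ≡ 2^2 = 4 ≡ 4 (mod 229)
2^4 = (2^2)^2 ≡ 4^2 = 16 ≡ 16 (mod 229)
2^8 = (2^4)^2 ≡ 16^2 = 256 ≡ 27 (mod 229)

27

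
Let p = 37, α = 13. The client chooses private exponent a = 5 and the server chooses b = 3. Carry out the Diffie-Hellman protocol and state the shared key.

The client sends A = α^a mod p = 13^5 mod 37.
13^1 ≡ 13 (mod 37)
13^2 = (13^1)^2 ≡ 13^2 = 169 ≡ 21 (mod 37)
13^4 = (13^2)^2 ≡ 21^2 = 441 ≡ 34 (mod 37)
13^5 = 13^4 · 13^1 ≡ 34 · 13 ≡ 35 (mod 37).
So A = 35. The server then computes K = A^b mod p = 35^3 mod 37.
35^1 ≡ 35 (mod 37)
35^2 = (35^1)^2 ≡ 35^2 = 1225 ≡ 4 (mod 37)
35^3 = 35^2 · 35^1 ≡ 4 · 35 ≡ 29 (mod 37).

29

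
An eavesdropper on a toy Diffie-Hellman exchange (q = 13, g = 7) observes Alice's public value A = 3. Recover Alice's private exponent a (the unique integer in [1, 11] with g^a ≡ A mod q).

8

Try successive powers of 7 modulo 13:
7^1 ≡ 7
7^2 ≡ 10
7^3 ≡ 5
7^4 ≡ 9
7^5 ≡ 11
7^6 ≡ 12
7^7 ≡ 6
7^8 ≡ 3
Found: a = 8.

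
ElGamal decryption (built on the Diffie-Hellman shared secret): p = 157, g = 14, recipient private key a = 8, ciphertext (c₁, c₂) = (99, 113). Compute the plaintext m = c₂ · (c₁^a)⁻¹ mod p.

109

Shared mask s = c₁^a mod p = 99^8 mod 157.
99^1 ≡ 99 (mod 157)
99^2 = (99^1)^2 ≡ 99^2 = 9801 ≡ 67 (mod 157)
99^4 = (99^2)^2 ≡ 67^2 = 4489 ≡ 93 (mod 157)
99^8 = (99^4)^2 ≡ 93^2 = 8649 ≡ 14 (mod 157)
So s = 14; s⁻¹ ≡ 101 (mod 157).
m = c₂ · s⁻¹ mod 157 = 113 · 101 mod 157 = 109.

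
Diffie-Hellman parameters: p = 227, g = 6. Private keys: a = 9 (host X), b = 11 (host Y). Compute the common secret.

164

Host X sends A = g^a mod p = 6^9 mod 227.
6^1 ≡ 6 (mod 227)
6^2 = (6^1)^2 ≡ 6^2 = 36 ≡ 36 (mod 227)
6^4 = (6^2)^2 ≡ 36^2 = 1296 ≡ 161 (mod 227)
6^8 = (6^4)^2 ≡ 161^2 = 25921 ≡ 43 (mod 227)
6^9 = 6^8 · 6^1 ≡ 43 · 6 ≡ 31 (mod 227).
So A = 31. Host Y then computes K = A^b mod p = 31^11 mod 227.
31^1 ≡ 31 (mod 227)
31^2 = (31^1)^2 ≡ 31^2 = 961 ≡ 53 (mod 227)
31^4 = (31^2)^2 ≡ 53^2 = 2809 ≡ 85 (mod 227)
31^8 = (31^4)^2 ≡ 85^2 = 7225 ≡ 188 (mod 227)
31^11 = 31^8 · 31^2 · 31^1 ≡ 188 · 53 · 31 ≡ 164 (mod 227).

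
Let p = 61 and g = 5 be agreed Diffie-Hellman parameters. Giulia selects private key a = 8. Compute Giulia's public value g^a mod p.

Public value = 5^8 mod 61.
5^1 ≡ 5 (mod 61)
5^2 = (5^1)^2 ≡ 5^2 = 25 ≡ 25 (mod 61)
5^4 = (5^2)^2 ≡ 25^2 = 625 ≡ 15 (mod 61)
5^8 = (5^4)^2 ≡ 15^2 = 225 ≡ 42 (mod 61)

42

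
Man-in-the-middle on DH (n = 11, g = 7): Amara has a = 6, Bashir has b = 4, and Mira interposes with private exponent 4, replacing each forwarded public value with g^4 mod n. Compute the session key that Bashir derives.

Bashir receives Mira's public value M = 7^4 mod 11 instead of the honest one.
7^1 ≡ 7 (mod 11)
7^2 = (7^1)^2 ≡ 7^2 = 49 ≡ 5 (mod 11)
7^4 = (7^2)^2 ≡ 5^2 = 25 ≡ 3 (mod 11)
So M = 3. Bashir computes K = M^4 mod 11.
3^1 ≡ 3 (mod 11)
3^2 = (3^1)^2 ≡ 3^2 = 9 ≡ 9 (mod 11)
3^4 = (3^2)^2 ≡ 9^2 = 81 ≡ 4 (mod 11)

4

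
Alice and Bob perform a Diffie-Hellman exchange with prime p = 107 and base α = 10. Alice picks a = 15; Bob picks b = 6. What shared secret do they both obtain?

Bob sends B = α^b mod p = 10^6 mod 107.
10^1 ≡ 10 (mod 107)
10^2 = (10^1)^2 ≡ 10^2 = 100 ≡ 100 (mod 107)
10^4 = (10^2)^2 ≡ 100^2 = 10000 ≡ 49 (mod 107)
10^6 = 10^4 · 10^2 ≡ 49 · 100 ≡ 85 (mod 107).
So B = 85. Alice then computes K = B^a mod p = 85^15 mod 107.
85^1 ≡ 85 (mod 107)
85^2 = (85^1)^2 ≡ 85^2 = 7225 ≡ 56 (mod 107)
85^4 = (85^2)^2 ≡ 56^2 = 3136 ≡ 33 (mod 107)
85^8 = (85^4)^2 ≡ 33^2 = 1089 ≡ 19 (mod 107)
85^15 = 85^8 · 85^4 · 85^2 · 85^1 ≡ 19 · 33 · 56 · 85 ≡ 76 (mod 107).

76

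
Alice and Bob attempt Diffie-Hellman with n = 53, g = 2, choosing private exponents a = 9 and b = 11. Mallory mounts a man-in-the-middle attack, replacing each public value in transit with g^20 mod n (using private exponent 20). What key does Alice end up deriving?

13

Alice receives Mallory's public value M = 2^20 mod 53 instead of the honest one.
2^1 ≡ 2 (mod 53)
2^2 = (2^1)^2 ≡ 2^2 = 4 ≡ 4 (mod 53)
2^4 = (2^2)^2 ≡ 4^2 = 16 ≡ 16 (mod 53)
2^8 = (2^4)^2 ≡ 16^2 = 256 ≡ 44 (mod 53)
2^16 = (2^8)^2 ≡ 44^2 = 1936 ≡ 28 (mod 53)
2^20 = 2^16 · 2^4 ≡ 28 · 16 ≡ 24 (mod 53).
So M = 24. Alice computes K = M^9 mod 53.
24^1 ≡ 24 (mod 53)
24^2 = (24^1)^2 ≡ 24^2 = 576 ≡ 46 (mod 53)
24^4 = (24^2)^2 ≡ 46^2 = 2116 ≡ 49 (mod 53)
24^8 = (24^4)^2 ≡ 49^2 = 2401 ≡ 16 (mod 53)
24^9 = 24^8 · 24^1 ≡ 16 · 24 ≡ 13 (mod 53).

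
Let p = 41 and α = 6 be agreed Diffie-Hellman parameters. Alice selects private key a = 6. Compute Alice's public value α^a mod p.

Public value = 6^6 mod 41.
6^1 ≡ 6 (mod 41)
6^2 = (6^1)^2 ≡ 6^2 = 36 ≡ 36 (mod 41)
6^4 = (6^2)^2 ≡ 36^2 = 1296 ≡ 25 (mod 41)
6^6 = 6^4 · 6^2 ≡ 25 · 36 ≡ 39 (mod 41).

39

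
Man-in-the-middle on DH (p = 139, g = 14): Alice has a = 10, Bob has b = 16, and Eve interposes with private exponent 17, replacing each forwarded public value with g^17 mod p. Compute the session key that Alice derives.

91

Alice receives Eve's public value M = 14^17 mod 139 instead of the honest one.
14^1 ≡ 14 (mod 139)
14^2 = (14^1)^2 ≡ 14^2 = 196 ≡ 57 (mod 139)
14^4 = (14^2)^2 ≡ 57^2 = 3249 ≡ 52 (mod 139)
14^8 = (14^4)^2 ≡ 52^2 = 2704 ≡ 63 (mod 139)
14^16 = (14^8)^2 ≡ 63^2 = 3969 ≡ 77 (mod 139)
14^17 = 14^16 · 14^1 ≡ 77 · 14 ≡ 105 (mod 139).
So M = 105. Alice computes K = M^10 mod 139.
105^1 ≡ 105 (mod 139)
105^2 = (105^1)^2 ≡ 105^2 = 11025 ≡ 44 (mod 139)
105^4 = (105^2)^2 ≡ 44^2 = 1936 ≡ 129 (mod 139)
105^8 = (105^4)^2 ≡ 129^2 = 16641 ≡ 100 (mod 139)
105^10 = 105^8 · 105^2 ≡ 100 · 44 ≡ 91 (mod 139).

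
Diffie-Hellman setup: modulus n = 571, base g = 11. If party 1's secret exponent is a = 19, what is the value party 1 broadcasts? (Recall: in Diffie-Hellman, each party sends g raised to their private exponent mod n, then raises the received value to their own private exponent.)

502

Public value = 11^19 (mod 571).
11^1 ≡ 11 (mod 571)
11^2 = (11^1)^2 ≡ 11^2 = 121 ≡ 121 (mod 571)
11^4 = (11^2)^2 ≡ 121^2 = 14641 ≡ 366 (mod 571)
11^8 = (11^4)^2 ≡ 366^2 = 133956 ≡ 342 (mod 571)
11^16 = (11^8)^2 ≡ 342^2 = 116964 ≡ 480 (mod 571)
11^19 = 11^16 · 11^2 · 11^1 ≡ 480 · 121 · 11 ≡ 502 (mod 571).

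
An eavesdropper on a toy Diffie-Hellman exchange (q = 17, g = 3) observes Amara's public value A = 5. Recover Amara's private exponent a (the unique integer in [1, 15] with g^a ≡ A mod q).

Try successive powers of 3 modulo 17:
3^1 ≡ 3
3^2 ≡ 9
3^3 ≡ 10
3^4 ≡ 13
3^5 ≡ 5
Found: a = 5.

5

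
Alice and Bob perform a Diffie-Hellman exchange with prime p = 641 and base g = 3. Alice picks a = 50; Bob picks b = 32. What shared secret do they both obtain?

Bob sends B = g^b mod p = 3^32 mod 641.
3^1 ≡ 3 (mod 641)
3^2 = (3^1)^2 ≡ 3^2 = 9 ≡ 9 (mod 641)
3^4 = (3^2)^2 ≡ 9^2 = 81 ≡ 81 (mod 641)
3^8 = (3^4)^2 ≡ 81^2 = 6561 ≡ 151 (mod 641)
3^16 = (3^8)^2 ≡ 151^2 = 22801 ≡ 366 (mod 641)
3^32 = (3^16)^2 ≡ 366^2 = 133956 ≡ 628 (mod 641)
So B = 628. Alice then computes K = B^a mod p = 628^50 mod 641.
628^1 ≡ 628 (mod 641)
628^2 = (628^1)^2 ≡ 628^2 = 394384 ≡ 169 (mod 641)
628^4 = (628^2)^2 ≡ 169^2 = 28561 ≡ 357 (mod 641)
628^8 = (628^4)^2 ≡ 357^2 = 127449 ≡ 531 (mod 641)
628^16 = (628^8)^2 ≡ 531^2 = 281961 ≡ 562 (mod 641)
628^32 = (628^16)^2 ≡ 562^2 = 315844 ≡ 472 (mod 641)
628^50 = 628^32 · 628^16 · 628^2 ≡ 472 · 562 · 169 ≡ 640 (mod 641).

640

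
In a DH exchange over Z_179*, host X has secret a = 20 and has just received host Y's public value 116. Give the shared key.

67

Shared key K = 116^20 mod 179.
116^1 ≡ 116 (mod 179)
116^2 = (116^1)^2 ≡ 116^2 = 13456 ≡ 31 (mod 179)
116^4 = (116^2)^2 ≡ 31^2 = 961 ≡ 66 (mod 179)
116^8 = (116^4)^2 ≡ 66^2 = 4356 ≡ 60 (mod 179)
116^16 = (116^8)^2 ≡ 60^2 = 3600 ≡ 20 (mod 179)
116^20 = 116^16 · 116^4 ≡ 20 · 66 ≡ 67 (mod 179).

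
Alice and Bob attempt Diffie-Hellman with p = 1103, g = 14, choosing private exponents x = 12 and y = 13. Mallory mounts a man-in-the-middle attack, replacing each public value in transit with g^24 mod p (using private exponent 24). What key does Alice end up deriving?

Alice receives Mallory's public value M = 14^24 mod 1103 instead of the honest one.
14^1 ≡ 14 (mod 1103)
14^2 = (14^1)^2 ≡ 14^2 = 196 ≡ 196 (mod 1103)
14^4 = (14^2)^2 ≡ 196^2 = 38416 ≡ 914 (mod 1103)
14^8 = (14^4)^2 ≡ 914^2 = 835396 ≡ 425 (mod 1103)
14^16 = (14^8)^2 ≡ 425^2 = 180625 ≡ 836 (mod 1103)
14^24 = 14^16 · 14^8 ≡ 836 · 425 ≡ 134 (mod 1103).
So M = 134. Alice computes K = M^12 mod 1103.
134^1 ≡ 134 (mod 1103)
134^2 = (134^1)^2 ≡ 134^2 = 17956 ≡ 308 (mod 1103)
134^4 = (134^2)^2 ≡ 308^2 = 94864 ≡ 6 (mod 1103)
134^8 = (134^4)^2 ≡ 6^2 = 36 ≡ 36 (mod 1103)
134^12 = 134^8 · 134^4 ≡ 36 · 6 ≡ 216 (mod 1103).

216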